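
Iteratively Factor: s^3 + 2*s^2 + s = (s + 1)*(s^2 + s) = (s + 1)^2*(s)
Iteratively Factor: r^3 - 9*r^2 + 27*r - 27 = (r - 3)*(r^2 - 6*r + 9) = (r - 3)^2*(r - 3)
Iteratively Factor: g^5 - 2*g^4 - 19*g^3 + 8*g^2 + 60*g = (g - 2)*(g^4 - 19*g^2 - 30*g) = (g - 5)*(g - 2)*(g^3 + 5*g^2 + 6*g) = (g - 5)*(g - 2)*(g + 3)*(g^2 + 2*g) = g*(g - 5)*(g - 2)*(g + 3)*(g + 2)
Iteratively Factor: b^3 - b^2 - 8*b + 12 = (b - 2)*(b^2 + b - 6) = (b - 2)^2*(b + 3)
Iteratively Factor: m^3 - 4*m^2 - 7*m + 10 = (m + 2)*(m^2 - 6*m + 5) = (m - 1)*(m + 2)*(m - 5)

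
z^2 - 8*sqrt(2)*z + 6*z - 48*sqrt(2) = (z + 6)*(z - 8*sqrt(2))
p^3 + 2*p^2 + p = p*(p + 1)^2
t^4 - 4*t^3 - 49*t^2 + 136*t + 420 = (t - 7)*(t - 5)*(t + 2)*(t + 6)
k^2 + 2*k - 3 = (k - 1)*(k + 3)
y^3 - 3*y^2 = y^2*(y - 3)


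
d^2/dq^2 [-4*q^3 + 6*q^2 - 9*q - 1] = 12 - 24*q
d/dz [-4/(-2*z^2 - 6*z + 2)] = 2*(-2*z - 3)/(z^2 + 3*z - 1)^2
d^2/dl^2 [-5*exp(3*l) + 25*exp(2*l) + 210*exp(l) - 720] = (-45*exp(2*l) + 100*exp(l) + 210)*exp(l)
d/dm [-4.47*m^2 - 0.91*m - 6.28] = -8.94*m - 0.91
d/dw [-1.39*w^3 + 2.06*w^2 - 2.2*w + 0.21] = -4.17*w^2 + 4.12*w - 2.2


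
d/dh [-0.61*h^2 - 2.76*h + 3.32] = -1.22*h - 2.76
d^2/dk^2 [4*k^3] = 24*k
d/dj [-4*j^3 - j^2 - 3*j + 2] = -12*j^2 - 2*j - 3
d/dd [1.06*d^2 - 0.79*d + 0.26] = 2.12*d - 0.79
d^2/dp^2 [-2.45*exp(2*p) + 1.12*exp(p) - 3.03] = (1.12 - 9.8*exp(p))*exp(p)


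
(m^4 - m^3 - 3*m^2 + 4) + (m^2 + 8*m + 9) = m^4 - m^3 - 2*m^2 + 8*m + 13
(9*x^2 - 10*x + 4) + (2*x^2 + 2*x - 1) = 11*x^2 - 8*x + 3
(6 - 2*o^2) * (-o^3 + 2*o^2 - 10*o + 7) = 2*o^5 - 4*o^4 + 14*o^3 - 2*o^2 - 60*o + 42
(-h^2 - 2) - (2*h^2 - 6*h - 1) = -3*h^2 + 6*h - 1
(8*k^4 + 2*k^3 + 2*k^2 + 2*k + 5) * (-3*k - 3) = -24*k^5 - 30*k^4 - 12*k^3 - 12*k^2 - 21*k - 15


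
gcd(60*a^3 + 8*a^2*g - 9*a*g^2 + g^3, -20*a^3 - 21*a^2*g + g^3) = 5*a - g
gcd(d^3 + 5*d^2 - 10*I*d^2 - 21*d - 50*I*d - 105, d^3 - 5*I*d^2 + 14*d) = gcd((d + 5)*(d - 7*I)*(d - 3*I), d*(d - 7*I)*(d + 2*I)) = d - 7*I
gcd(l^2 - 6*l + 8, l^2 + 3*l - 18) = 1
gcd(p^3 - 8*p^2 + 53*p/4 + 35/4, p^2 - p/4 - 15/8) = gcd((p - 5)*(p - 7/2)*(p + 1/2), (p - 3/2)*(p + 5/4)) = 1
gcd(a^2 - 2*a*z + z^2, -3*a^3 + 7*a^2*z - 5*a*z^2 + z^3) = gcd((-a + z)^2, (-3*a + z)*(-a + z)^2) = a^2 - 2*a*z + z^2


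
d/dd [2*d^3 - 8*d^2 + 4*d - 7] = 6*d^2 - 16*d + 4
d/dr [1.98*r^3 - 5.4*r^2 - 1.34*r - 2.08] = 5.94*r^2 - 10.8*r - 1.34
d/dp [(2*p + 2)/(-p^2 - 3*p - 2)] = 2/(p^2 + 4*p + 4)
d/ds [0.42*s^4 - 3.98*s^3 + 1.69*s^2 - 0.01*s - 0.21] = 1.68*s^3 - 11.94*s^2 + 3.38*s - 0.01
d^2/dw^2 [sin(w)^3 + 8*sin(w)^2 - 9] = -9*sin(w)^3 - 32*sin(w)^2 + 6*sin(w) + 16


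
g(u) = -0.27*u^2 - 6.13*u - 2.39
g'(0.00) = -6.13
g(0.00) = -2.39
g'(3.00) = -7.75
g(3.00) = -23.21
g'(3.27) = -7.90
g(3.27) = -25.32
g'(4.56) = -8.59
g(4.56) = -35.96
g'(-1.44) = -5.35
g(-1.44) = 5.88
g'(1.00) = -6.67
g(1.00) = -8.79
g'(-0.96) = -5.61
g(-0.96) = 3.25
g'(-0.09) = -6.08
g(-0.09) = -1.84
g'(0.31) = -6.30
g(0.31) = -4.32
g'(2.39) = -7.42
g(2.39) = -18.58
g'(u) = -0.54*u - 6.13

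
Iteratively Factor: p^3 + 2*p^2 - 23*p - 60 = (p + 4)*(p^2 - 2*p - 15) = (p + 3)*(p + 4)*(p - 5)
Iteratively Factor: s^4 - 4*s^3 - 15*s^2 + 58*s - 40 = (s - 1)*(s^3 - 3*s^2 - 18*s + 40) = (s - 1)*(s + 4)*(s^2 - 7*s + 10) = (s - 2)*(s - 1)*(s + 4)*(s - 5)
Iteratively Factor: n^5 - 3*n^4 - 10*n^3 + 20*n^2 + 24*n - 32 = (n + 2)*(n^4 - 5*n^3 + 20*n - 16) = (n - 4)*(n + 2)*(n^3 - n^2 - 4*n + 4) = (n - 4)*(n + 2)^2*(n^2 - 3*n + 2) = (n - 4)*(n - 2)*(n + 2)^2*(n - 1)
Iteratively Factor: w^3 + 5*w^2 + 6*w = (w)*(w^2 + 5*w + 6) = w*(w + 3)*(w + 2)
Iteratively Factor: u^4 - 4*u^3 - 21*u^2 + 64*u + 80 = (u + 4)*(u^3 - 8*u^2 + 11*u + 20) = (u - 4)*(u + 4)*(u^2 - 4*u - 5) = (u - 5)*(u - 4)*(u + 4)*(u + 1)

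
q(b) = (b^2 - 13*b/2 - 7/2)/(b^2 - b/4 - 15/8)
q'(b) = (1/4 - 2*b)*(b^2 - 13*b/2 - 7/2)/(b^2 - b/4 - 15/8)^2 + (2*b - 13/2)/(b^2 - b/4 - 15/8) = 4*(100*b^2 + 52*b + 181)/(64*b^4 - 32*b^3 - 236*b^2 + 60*b + 225)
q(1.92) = -9.23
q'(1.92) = 22.90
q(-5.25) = 2.16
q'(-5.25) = 0.23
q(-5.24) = 2.16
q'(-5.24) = 0.23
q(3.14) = -1.95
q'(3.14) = 1.60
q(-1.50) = 11.33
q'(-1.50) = 36.44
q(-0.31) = 0.82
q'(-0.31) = 3.77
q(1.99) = -7.86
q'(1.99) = 16.87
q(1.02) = 8.34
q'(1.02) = 17.80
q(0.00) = 1.87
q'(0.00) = 3.22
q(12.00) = 0.45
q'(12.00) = 0.05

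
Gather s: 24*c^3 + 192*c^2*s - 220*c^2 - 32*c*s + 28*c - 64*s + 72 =24*c^3 - 220*c^2 + 28*c + s*(192*c^2 - 32*c - 64) + 72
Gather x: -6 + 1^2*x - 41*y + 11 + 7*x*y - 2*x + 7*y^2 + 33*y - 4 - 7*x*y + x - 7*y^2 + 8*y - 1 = 0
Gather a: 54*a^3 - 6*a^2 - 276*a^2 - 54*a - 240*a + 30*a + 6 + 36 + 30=54*a^3 - 282*a^2 - 264*a + 72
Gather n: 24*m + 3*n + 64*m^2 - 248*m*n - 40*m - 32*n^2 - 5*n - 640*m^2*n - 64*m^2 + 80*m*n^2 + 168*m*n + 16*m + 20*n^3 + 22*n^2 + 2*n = 20*n^3 + n^2*(80*m - 10) + n*(-640*m^2 - 80*m)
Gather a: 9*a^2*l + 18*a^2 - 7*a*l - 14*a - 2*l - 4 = a^2*(9*l + 18) + a*(-7*l - 14) - 2*l - 4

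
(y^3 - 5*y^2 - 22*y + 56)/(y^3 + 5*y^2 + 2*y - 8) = (y^2 - 9*y + 14)/(y^2 + y - 2)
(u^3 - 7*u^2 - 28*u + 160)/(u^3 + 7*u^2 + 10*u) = (u^2 - 12*u + 32)/(u*(u + 2))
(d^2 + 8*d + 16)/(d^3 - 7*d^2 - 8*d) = (d^2 + 8*d + 16)/(d*(d^2 - 7*d - 8))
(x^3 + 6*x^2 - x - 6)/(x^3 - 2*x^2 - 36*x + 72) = (x^2 - 1)/(x^2 - 8*x + 12)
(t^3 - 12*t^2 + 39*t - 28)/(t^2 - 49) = (t^2 - 5*t + 4)/(t + 7)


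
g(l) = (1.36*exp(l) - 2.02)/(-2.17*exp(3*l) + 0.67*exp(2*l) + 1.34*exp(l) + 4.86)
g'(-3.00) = 0.02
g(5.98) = -0.00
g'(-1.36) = 0.09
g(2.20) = -0.01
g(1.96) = -0.01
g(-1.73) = -0.35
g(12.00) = 0.00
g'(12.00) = 0.00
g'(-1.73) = 0.06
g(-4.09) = -0.41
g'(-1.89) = 0.06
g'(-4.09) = 0.01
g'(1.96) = 0.02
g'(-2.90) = 0.02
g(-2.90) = -0.39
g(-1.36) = -0.32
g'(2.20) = 0.01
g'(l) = (1.36*exp(l) - 2.02)*(6.51*exp(3*l) - 1.34*exp(2*l) - 1.34*exp(l))/(-2.17*exp(3*l) + 0.67*exp(2*l) + 1.34*exp(l) + 4.86)^2 + 1.36*exp(l)/(-2.17*exp(3*l) + 0.67*exp(2*l) + 1.34*exp(l) + 4.86) = (5.9024*exp(3*l) - 14.0614*exp(2*l) + 2.7068*exp(l) + 9.3164)*exp(l)/(4.7089*exp(6*l) - 2.9078*exp(5*l) - 5.3667*exp(4*l) - 19.2968*exp(3*l) + 8.308*exp(2*l) + 13.0248*exp(l) + 23.6196)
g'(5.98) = 0.00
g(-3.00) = -0.40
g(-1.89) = -0.36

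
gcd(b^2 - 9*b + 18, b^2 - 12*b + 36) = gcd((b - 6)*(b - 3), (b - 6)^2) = b - 6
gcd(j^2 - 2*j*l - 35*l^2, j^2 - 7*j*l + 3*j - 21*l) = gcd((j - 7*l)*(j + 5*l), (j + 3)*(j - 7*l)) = j - 7*l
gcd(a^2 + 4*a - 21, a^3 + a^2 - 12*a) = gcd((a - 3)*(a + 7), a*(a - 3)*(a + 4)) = a - 3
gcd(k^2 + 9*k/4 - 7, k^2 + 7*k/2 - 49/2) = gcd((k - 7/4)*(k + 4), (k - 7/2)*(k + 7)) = 1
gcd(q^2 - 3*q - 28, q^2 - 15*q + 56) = q - 7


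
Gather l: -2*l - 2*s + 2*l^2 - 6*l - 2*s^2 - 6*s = 2*l^2 - 8*l - 2*s^2 - 8*s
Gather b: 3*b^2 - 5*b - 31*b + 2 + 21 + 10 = 3*b^2 - 36*b + 33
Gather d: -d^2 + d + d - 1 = -d^2 + 2*d - 1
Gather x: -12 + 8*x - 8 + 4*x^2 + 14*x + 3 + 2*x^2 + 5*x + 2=6*x^2 + 27*x - 15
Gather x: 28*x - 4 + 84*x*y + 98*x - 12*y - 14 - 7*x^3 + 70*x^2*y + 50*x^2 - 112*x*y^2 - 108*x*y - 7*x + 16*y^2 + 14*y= -7*x^3 + x^2*(70*y + 50) + x*(-112*y^2 - 24*y + 119) + 16*y^2 + 2*y - 18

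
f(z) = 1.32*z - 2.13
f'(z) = 1.32000000000000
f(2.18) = 0.75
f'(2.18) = 1.32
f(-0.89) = -3.30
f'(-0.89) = 1.32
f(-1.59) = -4.23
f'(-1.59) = 1.32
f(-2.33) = -5.21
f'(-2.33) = 1.32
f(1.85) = 0.31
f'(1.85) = 1.32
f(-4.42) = -7.96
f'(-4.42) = 1.32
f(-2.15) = -4.97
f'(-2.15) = 1.32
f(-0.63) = -2.96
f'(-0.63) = 1.32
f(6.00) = 5.79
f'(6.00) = 1.32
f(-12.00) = -17.97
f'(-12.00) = 1.32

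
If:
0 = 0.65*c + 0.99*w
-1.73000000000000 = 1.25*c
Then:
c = -1.38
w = 0.91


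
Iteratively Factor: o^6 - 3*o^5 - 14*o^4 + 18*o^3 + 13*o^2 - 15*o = (o + 1)*(o^5 - 4*o^4 - 10*o^3 + 28*o^2 - 15*o) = (o - 1)*(o + 1)*(o^4 - 3*o^3 - 13*o^2 + 15*o) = o*(o - 1)*(o + 1)*(o^3 - 3*o^2 - 13*o + 15) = o*(o - 1)*(o + 1)*(o + 3)*(o^2 - 6*o + 5) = o*(o - 5)*(o - 1)*(o + 1)*(o + 3)*(o - 1)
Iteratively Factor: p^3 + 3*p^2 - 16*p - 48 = (p + 3)*(p^2 - 16) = (p - 4)*(p + 3)*(p + 4)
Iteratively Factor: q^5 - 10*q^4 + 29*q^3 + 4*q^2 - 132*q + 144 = (q - 3)*(q^4 - 7*q^3 + 8*q^2 + 28*q - 48) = (q - 3)*(q + 2)*(q^3 - 9*q^2 + 26*q - 24) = (q - 3)*(q - 2)*(q + 2)*(q^2 - 7*q + 12) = (q - 3)^2*(q - 2)*(q + 2)*(q - 4)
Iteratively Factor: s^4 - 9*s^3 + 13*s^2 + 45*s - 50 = (s - 1)*(s^3 - 8*s^2 + 5*s + 50) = (s - 5)*(s - 1)*(s^2 - 3*s - 10) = (s - 5)*(s - 1)*(s + 2)*(s - 5)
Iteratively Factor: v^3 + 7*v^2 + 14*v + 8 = (v + 4)*(v^2 + 3*v + 2) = (v + 2)*(v + 4)*(v + 1)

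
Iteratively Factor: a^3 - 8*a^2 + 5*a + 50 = (a - 5)*(a^2 - 3*a - 10) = (a - 5)*(a + 2)*(a - 5)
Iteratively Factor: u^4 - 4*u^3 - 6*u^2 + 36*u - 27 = (u + 3)*(u^3 - 7*u^2 + 15*u - 9) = (u - 3)*(u + 3)*(u^2 - 4*u + 3) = (u - 3)^2*(u + 3)*(u - 1)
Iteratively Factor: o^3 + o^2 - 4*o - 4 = (o + 2)*(o^2 - o - 2) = (o + 1)*(o + 2)*(o - 2)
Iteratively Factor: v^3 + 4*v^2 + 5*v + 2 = (v + 2)*(v^2 + 2*v + 1) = (v + 1)*(v + 2)*(v + 1)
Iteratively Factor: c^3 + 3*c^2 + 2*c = (c + 2)*(c^2 + c) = (c + 1)*(c + 2)*(c)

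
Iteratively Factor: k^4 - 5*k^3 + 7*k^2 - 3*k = (k - 3)*(k^3 - 2*k^2 + k) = (k - 3)*(k - 1)*(k^2 - k) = (k - 3)*(k - 1)^2*(k)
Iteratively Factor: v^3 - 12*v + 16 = (v - 2)*(v^2 + 2*v - 8) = (v - 2)^2*(v + 4)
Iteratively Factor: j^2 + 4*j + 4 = (j + 2)*(j + 2)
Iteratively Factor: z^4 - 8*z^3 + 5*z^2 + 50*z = (z)*(z^3 - 8*z^2 + 5*z + 50) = z*(z + 2)*(z^2 - 10*z + 25) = z*(z - 5)*(z + 2)*(z - 5)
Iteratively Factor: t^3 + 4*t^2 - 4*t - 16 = (t - 2)*(t^2 + 6*t + 8) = (t - 2)*(t + 4)*(t + 2)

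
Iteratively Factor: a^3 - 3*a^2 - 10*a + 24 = (a + 3)*(a^2 - 6*a + 8) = (a - 4)*(a + 3)*(a - 2)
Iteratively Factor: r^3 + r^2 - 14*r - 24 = (r + 2)*(r^2 - r - 12) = (r + 2)*(r + 3)*(r - 4)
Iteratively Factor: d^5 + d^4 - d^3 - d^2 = (d)*(d^4 + d^3 - d^2 - d) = d*(d - 1)*(d^3 + 2*d^2 + d) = d*(d - 1)*(d + 1)*(d^2 + d) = d^2*(d - 1)*(d + 1)*(d + 1)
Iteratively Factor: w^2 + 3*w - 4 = (w + 4)*(w - 1)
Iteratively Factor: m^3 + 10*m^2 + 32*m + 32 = (m + 4)*(m^2 + 6*m + 8) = (m + 2)*(m + 4)*(m + 4)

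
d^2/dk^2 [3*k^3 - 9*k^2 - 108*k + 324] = 18*k - 18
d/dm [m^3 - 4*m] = 3*m^2 - 4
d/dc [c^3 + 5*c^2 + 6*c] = 3*c^2 + 10*c + 6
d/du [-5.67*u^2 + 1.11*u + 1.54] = 1.11 - 11.34*u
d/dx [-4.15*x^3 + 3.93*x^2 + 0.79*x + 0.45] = -12.45*x^2 + 7.86*x + 0.79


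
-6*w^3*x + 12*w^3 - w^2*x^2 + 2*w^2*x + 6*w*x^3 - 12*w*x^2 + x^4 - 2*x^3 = (-w + x)*(w + x)*(6*w + x)*(x - 2)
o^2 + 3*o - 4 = (o - 1)*(o + 4)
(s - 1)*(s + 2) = s^2 + s - 2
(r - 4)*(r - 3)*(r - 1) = r^3 - 8*r^2 + 19*r - 12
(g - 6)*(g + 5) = g^2 - g - 30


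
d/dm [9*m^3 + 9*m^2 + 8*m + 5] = 27*m^2 + 18*m + 8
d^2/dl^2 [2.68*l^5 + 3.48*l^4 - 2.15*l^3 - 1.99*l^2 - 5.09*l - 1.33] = 53.6*l^3 + 41.76*l^2 - 12.9*l - 3.98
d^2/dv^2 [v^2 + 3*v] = 2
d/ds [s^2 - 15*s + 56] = 2*s - 15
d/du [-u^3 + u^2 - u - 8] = -3*u^2 + 2*u - 1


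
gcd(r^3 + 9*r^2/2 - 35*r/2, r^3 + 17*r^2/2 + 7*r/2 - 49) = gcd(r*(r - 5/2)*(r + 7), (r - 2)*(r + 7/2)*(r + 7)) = r + 7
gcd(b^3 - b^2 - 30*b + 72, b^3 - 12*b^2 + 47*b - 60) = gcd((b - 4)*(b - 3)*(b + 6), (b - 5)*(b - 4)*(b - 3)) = b^2 - 7*b + 12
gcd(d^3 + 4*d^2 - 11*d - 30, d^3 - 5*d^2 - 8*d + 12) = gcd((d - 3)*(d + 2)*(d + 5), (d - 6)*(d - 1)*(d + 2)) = d + 2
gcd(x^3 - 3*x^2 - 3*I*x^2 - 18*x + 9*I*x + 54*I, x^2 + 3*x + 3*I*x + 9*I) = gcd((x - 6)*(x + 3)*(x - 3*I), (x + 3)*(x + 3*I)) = x + 3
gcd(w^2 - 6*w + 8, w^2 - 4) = w - 2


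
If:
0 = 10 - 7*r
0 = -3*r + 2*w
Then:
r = 10/7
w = 15/7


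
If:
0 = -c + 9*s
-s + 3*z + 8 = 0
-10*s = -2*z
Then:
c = -36/7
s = -4/7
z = -20/7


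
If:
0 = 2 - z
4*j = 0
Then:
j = 0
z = 2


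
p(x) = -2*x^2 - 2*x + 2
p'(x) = -4*x - 2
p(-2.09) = -2.56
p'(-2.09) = 6.36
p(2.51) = -15.62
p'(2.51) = -12.04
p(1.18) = -3.14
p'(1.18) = -6.72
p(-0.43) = 2.49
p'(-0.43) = -0.28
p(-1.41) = 0.84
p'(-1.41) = 3.64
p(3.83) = -35.00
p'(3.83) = -17.32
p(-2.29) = -3.91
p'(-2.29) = 7.16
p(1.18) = -3.14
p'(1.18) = -6.72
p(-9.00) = -142.00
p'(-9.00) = 34.00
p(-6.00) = -58.00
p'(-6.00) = 22.00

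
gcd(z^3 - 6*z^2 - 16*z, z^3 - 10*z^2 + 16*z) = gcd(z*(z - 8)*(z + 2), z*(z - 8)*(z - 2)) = z^2 - 8*z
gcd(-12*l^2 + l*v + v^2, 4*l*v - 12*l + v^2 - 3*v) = 4*l + v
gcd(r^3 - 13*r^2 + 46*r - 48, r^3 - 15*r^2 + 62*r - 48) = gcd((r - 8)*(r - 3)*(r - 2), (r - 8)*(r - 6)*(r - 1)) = r - 8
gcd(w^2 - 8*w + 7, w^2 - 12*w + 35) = w - 7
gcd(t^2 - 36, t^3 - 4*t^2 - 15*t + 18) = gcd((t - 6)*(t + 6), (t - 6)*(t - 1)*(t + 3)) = t - 6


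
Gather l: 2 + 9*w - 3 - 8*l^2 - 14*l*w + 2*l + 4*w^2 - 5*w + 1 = -8*l^2 + l*(2 - 14*w) + 4*w^2 + 4*w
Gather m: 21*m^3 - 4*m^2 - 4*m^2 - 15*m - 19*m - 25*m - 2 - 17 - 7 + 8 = 21*m^3 - 8*m^2 - 59*m - 18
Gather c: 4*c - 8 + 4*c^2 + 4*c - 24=4*c^2 + 8*c - 32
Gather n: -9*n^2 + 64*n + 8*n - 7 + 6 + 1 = -9*n^2 + 72*n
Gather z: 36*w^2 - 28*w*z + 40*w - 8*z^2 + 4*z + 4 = 36*w^2 + 40*w - 8*z^2 + z*(4 - 28*w) + 4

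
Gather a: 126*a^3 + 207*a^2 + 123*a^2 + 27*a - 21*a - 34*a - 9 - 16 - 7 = 126*a^3 + 330*a^2 - 28*a - 32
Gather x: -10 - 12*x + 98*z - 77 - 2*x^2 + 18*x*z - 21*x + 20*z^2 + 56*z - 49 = -2*x^2 + x*(18*z - 33) + 20*z^2 + 154*z - 136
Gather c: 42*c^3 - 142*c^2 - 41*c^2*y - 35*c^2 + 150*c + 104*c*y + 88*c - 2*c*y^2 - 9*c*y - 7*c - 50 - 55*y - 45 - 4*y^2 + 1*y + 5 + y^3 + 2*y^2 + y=42*c^3 + c^2*(-41*y - 177) + c*(-2*y^2 + 95*y + 231) + y^3 - 2*y^2 - 53*y - 90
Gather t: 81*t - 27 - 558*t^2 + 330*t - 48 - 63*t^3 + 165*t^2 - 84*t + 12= -63*t^3 - 393*t^2 + 327*t - 63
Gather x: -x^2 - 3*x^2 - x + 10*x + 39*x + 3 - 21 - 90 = -4*x^2 + 48*x - 108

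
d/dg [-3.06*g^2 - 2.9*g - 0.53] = -6.12*g - 2.9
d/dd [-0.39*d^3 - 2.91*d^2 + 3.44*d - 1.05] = -1.17*d^2 - 5.82*d + 3.44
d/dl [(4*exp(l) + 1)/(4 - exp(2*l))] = 2*(2*exp(2*l) + exp(l) + 8)*exp(l)/(exp(4*l) - 8*exp(2*l) + 16)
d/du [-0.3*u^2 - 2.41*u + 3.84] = -0.6*u - 2.41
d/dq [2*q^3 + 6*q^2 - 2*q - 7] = 6*q^2 + 12*q - 2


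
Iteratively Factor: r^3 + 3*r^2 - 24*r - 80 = (r + 4)*(r^2 - r - 20) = (r - 5)*(r + 4)*(r + 4)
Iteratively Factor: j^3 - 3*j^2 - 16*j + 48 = (j - 3)*(j^2 - 16) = (j - 4)*(j - 3)*(j + 4)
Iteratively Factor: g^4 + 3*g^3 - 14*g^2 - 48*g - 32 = (g - 4)*(g^3 + 7*g^2 + 14*g + 8) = (g - 4)*(g + 1)*(g^2 + 6*g + 8) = (g - 4)*(g + 1)*(g + 4)*(g + 2)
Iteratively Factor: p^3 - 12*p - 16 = (p + 2)*(p^2 - 2*p - 8) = (p + 2)^2*(p - 4)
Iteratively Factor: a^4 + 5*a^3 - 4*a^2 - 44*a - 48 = (a + 2)*(a^3 + 3*a^2 - 10*a - 24) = (a + 2)*(a + 4)*(a^2 - a - 6) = (a - 3)*(a + 2)*(a + 4)*(a + 2)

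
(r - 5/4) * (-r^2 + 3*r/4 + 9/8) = -r^3 + 2*r^2 + 3*r/16 - 45/32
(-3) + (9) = 6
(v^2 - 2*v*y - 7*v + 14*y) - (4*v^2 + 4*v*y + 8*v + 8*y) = -3*v^2 - 6*v*y - 15*v + 6*y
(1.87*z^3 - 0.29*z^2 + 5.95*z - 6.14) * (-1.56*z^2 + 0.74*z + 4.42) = -2.9172*z^5 + 1.8362*z^4 - 1.2312*z^3 + 12.6996*z^2 + 21.7554*z - 27.1388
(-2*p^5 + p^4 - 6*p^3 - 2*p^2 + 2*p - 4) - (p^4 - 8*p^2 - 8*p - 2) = -2*p^5 - 6*p^3 + 6*p^2 + 10*p - 2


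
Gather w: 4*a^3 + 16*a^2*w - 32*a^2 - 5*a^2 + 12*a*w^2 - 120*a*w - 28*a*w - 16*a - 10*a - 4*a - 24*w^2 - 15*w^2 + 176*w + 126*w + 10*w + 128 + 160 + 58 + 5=4*a^3 - 37*a^2 - 30*a + w^2*(12*a - 39) + w*(16*a^2 - 148*a + 312) + 351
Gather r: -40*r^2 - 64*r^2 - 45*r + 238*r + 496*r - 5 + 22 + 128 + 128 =-104*r^2 + 689*r + 273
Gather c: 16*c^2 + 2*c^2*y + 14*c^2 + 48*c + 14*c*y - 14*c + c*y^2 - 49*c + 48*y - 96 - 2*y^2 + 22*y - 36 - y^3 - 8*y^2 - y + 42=c^2*(2*y + 30) + c*(y^2 + 14*y - 15) - y^3 - 10*y^2 + 69*y - 90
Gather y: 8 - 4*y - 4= 4 - 4*y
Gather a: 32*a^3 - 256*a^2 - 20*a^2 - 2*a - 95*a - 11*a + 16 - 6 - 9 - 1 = 32*a^3 - 276*a^2 - 108*a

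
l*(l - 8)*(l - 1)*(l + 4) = l^4 - 5*l^3 - 28*l^2 + 32*l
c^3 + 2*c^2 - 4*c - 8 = (c - 2)*(c + 2)^2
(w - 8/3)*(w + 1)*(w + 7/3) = w^3 + 2*w^2/3 - 59*w/9 - 56/9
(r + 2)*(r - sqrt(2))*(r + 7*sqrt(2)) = r^3 + 2*r^2 + 6*sqrt(2)*r^2 - 14*r + 12*sqrt(2)*r - 28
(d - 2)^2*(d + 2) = d^3 - 2*d^2 - 4*d + 8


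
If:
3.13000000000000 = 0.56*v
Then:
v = 5.59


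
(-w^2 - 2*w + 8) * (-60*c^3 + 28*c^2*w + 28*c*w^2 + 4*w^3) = 60*c^3*w^2 + 120*c^3*w - 480*c^3 - 28*c^2*w^3 - 56*c^2*w^2 + 224*c^2*w - 28*c*w^4 - 56*c*w^3 + 224*c*w^2 - 4*w^5 - 8*w^4 + 32*w^3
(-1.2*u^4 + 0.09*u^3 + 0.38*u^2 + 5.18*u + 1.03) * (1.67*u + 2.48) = -2.004*u^5 - 2.8257*u^4 + 0.8578*u^3 + 9.593*u^2 + 14.5665*u + 2.5544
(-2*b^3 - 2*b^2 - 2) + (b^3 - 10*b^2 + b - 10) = -b^3 - 12*b^2 + b - 12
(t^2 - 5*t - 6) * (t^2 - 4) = t^4 - 5*t^3 - 10*t^2 + 20*t + 24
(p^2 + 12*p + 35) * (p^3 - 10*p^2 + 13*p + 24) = p^5 + 2*p^4 - 72*p^3 - 170*p^2 + 743*p + 840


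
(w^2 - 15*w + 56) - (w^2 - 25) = 81 - 15*w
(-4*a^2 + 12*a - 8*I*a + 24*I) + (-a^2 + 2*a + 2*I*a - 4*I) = -5*a^2 + 14*a - 6*I*a + 20*I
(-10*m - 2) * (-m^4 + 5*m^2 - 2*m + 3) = 10*m^5 + 2*m^4 - 50*m^3 + 10*m^2 - 26*m - 6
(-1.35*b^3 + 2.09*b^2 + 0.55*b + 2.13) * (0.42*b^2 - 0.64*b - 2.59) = -0.567*b^5 + 1.7418*b^4 + 2.3899*b^3 - 4.8705*b^2 - 2.7877*b - 5.5167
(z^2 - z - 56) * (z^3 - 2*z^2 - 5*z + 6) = z^5 - 3*z^4 - 59*z^3 + 123*z^2 + 274*z - 336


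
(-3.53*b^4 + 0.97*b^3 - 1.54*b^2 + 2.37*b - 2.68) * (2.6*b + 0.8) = -9.178*b^5 - 0.302*b^4 - 3.228*b^3 + 4.93*b^2 - 5.072*b - 2.144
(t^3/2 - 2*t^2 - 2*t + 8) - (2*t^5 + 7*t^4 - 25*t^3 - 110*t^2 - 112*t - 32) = -2*t^5 - 7*t^4 + 51*t^3/2 + 108*t^2 + 110*t + 40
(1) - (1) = 0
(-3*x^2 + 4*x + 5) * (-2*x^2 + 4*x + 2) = 6*x^4 - 20*x^3 + 28*x + 10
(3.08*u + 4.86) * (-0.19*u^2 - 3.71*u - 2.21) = -0.5852*u^3 - 12.3502*u^2 - 24.8374*u - 10.7406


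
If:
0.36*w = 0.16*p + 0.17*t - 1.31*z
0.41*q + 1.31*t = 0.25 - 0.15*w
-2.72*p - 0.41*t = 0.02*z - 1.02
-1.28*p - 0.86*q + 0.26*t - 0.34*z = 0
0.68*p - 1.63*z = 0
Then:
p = 0.32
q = -0.43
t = 0.35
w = -0.18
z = 0.13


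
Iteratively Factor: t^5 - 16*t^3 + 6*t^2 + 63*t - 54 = (t - 1)*(t^4 + t^3 - 15*t^2 - 9*t + 54) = (t - 1)*(t + 3)*(t^3 - 2*t^2 - 9*t + 18) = (t - 3)*(t - 1)*(t + 3)*(t^2 + t - 6) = (t - 3)*(t - 2)*(t - 1)*(t + 3)*(t + 3)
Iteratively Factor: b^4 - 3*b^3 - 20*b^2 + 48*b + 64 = (b + 4)*(b^3 - 7*b^2 + 8*b + 16) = (b - 4)*(b + 4)*(b^2 - 3*b - 4) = (b - 4)^2*(b + 4)*(b + 1)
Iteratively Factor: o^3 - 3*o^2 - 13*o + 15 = (o - 5)*(o^2 + 2*o - 3) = (o - 5)*(o + 3)*(o - 1)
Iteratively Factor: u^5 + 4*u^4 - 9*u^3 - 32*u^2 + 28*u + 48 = (u - 2)*(u^4 + 6*u^3 + 3*u^2 - 26*u - 24) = (u - 2)*(u + 4)*(u^3 + 2*u^2 - 5*u - 6) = (u - 2)^2*(u + 4)*(u^2 + 4*u + 3) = (u - 2)^2*(u + 1)*(u + 4)*(u + 3)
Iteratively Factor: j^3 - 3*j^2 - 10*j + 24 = (j + 3)*(j^2 - 6*j + 8) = (j - 4)*(j + 3)*(j - 2)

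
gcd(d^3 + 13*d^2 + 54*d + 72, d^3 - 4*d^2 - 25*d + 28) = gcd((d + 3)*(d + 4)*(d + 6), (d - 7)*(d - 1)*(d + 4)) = d + 4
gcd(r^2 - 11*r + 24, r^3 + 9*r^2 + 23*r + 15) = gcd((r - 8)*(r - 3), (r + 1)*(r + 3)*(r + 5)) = 1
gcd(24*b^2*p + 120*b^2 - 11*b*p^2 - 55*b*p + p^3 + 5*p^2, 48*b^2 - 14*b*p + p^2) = -8*b + p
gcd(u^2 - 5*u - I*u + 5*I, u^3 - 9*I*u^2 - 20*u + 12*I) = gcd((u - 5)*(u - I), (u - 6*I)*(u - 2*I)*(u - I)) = u - I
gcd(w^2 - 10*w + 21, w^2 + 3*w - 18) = w - 3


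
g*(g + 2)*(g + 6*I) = g^3 + 2*g^2 + 6*I*g^2 + 12*I*g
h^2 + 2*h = h*(h + 2)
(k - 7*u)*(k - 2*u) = k^2 - 9*k*u + 14*u^2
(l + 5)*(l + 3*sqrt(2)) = l^2 + 3*sqrt(2)*l + 5*l + 15*sqrt(2)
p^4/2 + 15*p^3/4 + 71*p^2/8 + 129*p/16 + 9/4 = (p/2 + 1/4)*(p + 3/2)^2*(p + 4)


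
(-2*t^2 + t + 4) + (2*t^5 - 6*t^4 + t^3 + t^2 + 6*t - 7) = 2*t^5 - 6*t^4 + t^3 - t^2 + 7*t - 3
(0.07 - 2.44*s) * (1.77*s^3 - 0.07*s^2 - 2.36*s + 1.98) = -4.3188*s^4 + 0.2947*s^3 + 5.7535*s^2 - 4.9964*s + 0.1386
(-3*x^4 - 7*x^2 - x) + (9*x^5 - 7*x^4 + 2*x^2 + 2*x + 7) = 9*x^5 - 10*x^4 - 5*x^2 + x + 7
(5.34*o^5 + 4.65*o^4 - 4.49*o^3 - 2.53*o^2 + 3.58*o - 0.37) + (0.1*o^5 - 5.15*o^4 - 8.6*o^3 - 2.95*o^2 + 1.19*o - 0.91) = 5.44*o^5 - 0.5*o^4 - 13.09*o^3 - 5.48*o^2 + 4.77*o - 1.28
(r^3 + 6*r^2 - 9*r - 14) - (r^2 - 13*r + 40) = r^3 + 5*r^2 + 4*r - 54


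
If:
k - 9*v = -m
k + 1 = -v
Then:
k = -v - 1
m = 10*v + 1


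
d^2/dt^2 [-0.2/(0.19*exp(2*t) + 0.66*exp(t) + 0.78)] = ((0.152*exp(t) + 0.132)*(0.19*exp(2*t) + 0.66*exp(t) + 0.78) - 0.2*(0.38*exp(t) + 0.66)*(0.76*exp(t) + 1.32)*exp(t))*exp(t)/(0.19*exp(2*t) + 0.66*exp(t) + 0.78)^3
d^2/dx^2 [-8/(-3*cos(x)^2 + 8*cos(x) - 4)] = 16*(-18*sin(x)^4 + 17*sin(x)^2 - 61*cos(x) + 9*cos(3*x) + 53)/((cos(x) - 2)^3*(3*cos(x) - 2)^3)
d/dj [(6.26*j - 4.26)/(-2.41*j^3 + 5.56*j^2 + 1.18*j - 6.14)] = (30.1732*j^3 - 65.6054*j^2 + 47.3712*j - 33.4096)/(5.8081*j^6 - 26.7992*j^5 + 25.226*j^4 + 42.7164*j^3 - 66.8844*j^2 - 14.4904*j + 37.6996)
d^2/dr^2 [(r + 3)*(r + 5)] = 2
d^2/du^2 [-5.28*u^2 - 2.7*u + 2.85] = -10.5600000000000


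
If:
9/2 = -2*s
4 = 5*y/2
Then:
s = -9/4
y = 8/5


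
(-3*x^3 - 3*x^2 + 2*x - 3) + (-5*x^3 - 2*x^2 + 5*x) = -8*x^3 - 5*x^2 + 7*x - 3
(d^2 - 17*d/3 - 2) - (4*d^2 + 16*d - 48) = -3*d^2 - 65*d/3 + 46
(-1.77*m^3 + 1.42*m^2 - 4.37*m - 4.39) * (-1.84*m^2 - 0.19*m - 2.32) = 3.2568*m^5 - 2.2765*m^4 + 11.8774*m^3 + 5.6135*m^2 + 10.9725*m + 10.1848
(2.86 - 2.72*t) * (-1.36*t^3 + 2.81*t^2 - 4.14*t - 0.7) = 3.6992*t^4 - 11.5328*t^3 + 19.2974*t^2 - 9.9364*t - 2.002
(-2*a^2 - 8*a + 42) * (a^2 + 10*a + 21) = -2*a^4 - 28*a^3 - 80*a^2 + 252*a + 882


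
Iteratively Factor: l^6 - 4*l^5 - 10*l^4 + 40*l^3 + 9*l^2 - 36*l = (l + 3)*(l^5 - 7*l^4 + 11*l^3 + 7*l^2 - 12*l) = (l + 1)*(l + 3)*(l^4 - 8*l^3 + 19*l^2 - 12*l) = (l - 4)*(l + 1)*(l + 3)*(l^3 - 4*l^2 + 3*l) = (l - 4)*(l - 1)*(l + 1)*(l + 3)*(l^2 - 3*l) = (l - 4)*(l - 3)*(l - 1)*(l + 1)*(l + 3)*(l)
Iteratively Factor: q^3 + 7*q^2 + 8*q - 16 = (q - 1)*(q^2 + 8*q + 16) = (q - 1)*(q + 4)*(q + 4)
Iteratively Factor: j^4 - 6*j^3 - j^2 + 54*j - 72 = (j - 3)*(j^3 - 3*j^2 - 10*j + 24) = (j - 3)*(j + 3)*(j^2 - 6*j + 8) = (j - 3)*(j - 2)*(j + 3)*(j - 4)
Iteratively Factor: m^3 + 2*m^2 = (m)*(m^2 + 2*m) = m^2*(m + 2)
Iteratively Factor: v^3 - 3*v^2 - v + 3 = (v - 3)*(v^2 - 1) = (v - 3)*(v - 1)*(v + 1)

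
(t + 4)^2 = t^2 + 8*t + 16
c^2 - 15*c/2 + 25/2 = (c - 5)*(c - 5/2)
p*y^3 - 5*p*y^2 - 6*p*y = y*(y - 6)*(p*y + p)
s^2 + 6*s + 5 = (s + 1)*(s + 5)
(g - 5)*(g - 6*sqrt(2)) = g^2 - 6*sqrt(2)*g - 5*g + 30*sqrt(2)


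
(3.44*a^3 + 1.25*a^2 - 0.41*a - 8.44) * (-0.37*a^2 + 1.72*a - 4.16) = -1.2728*a^5 + 5.4543*a^4 - 12.0087*a^3 - 2.7824*a^2 - 12.8112*a + 35.1104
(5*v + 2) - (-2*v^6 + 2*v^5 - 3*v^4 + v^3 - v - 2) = 2*v^6 - 2*v^5 + 3*v^4 - v^3 + 6*v + 4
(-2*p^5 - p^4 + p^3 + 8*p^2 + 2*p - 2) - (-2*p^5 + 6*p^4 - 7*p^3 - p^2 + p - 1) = -7*p^4 + 8*p^3 + 9*p^2 + p - 1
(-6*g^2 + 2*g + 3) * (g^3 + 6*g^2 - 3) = -6*g^5 - 34*g^4 + 15*g^3 + 36*g^2 - 6*g - 9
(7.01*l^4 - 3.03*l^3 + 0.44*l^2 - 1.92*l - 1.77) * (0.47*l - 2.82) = 3.2947*l^5 - 21.1923*l^4 + 8.7514*l^3 - 2.1432*l^2 + 4.5825*l + 4.9914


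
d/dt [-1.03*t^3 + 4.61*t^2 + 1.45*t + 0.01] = -3.09*t^2 + 9.22*t + 1.45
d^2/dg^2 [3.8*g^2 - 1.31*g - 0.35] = 7.60000000000000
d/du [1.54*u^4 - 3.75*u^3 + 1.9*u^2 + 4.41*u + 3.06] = 6.16*u^3 - 11.25*u^2 + 3.8*u + 4.41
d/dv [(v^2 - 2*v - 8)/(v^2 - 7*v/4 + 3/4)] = 4*(v^2 + 70*v - 62)/(16*v^4 - 56*v^3 + 73*v^2 - 42*v + 9)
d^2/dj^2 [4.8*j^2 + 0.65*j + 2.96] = 9.60000000000000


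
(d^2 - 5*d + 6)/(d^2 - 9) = (d - 2)/(d + 3)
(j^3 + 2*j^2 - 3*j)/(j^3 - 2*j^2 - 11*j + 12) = j/(j - 4)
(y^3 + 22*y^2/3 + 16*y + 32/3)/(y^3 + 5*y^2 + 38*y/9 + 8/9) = 3*(3*y^2 + 10*y + 8)/(9*y^2 + 9*y + 2)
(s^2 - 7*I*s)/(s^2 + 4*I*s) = (s - 7*I)/(s + 4*I)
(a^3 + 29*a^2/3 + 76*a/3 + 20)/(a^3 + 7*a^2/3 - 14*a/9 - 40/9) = 3*(a + 6)/(3*a - 4)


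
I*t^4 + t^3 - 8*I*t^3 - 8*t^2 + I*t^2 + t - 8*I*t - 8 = (t - 8)*(t - I)*(t + I)*(I*t + 1)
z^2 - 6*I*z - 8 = (z - 4*I)*(z - 2*I)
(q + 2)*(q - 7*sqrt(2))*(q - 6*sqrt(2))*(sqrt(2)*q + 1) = sqrt(2)*q^4 - 25*q^3 + 2*sqrt(2)*q^3 - 50*q^2 + 71*sqrt(2)*q^2 + 84*q + 142*sqrt(2)*q + 168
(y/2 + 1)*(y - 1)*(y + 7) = y^3/2 + 4*y^2 + 5*y/2 - 7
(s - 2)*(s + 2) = s^2 - 4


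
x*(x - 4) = x^2 - 4*x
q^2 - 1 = (q - 1)*(q + 1)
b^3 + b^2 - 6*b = b*(b - 2)*(b + 3)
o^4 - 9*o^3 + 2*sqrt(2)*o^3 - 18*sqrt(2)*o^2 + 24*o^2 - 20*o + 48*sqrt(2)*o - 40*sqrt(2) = (o - 5)*(o - 2)^2*(o + 2*sqrt(2))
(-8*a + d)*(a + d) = -8*a^2 - 7*a*d + d^2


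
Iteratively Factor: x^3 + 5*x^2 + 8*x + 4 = (x + 2)*(x^2 + 3*x + 2) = (x + 2)^2*(x + 1)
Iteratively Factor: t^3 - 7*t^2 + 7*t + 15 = (t - 3)*(t^2 - 4*t - 5) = (t - 3)*(t + 1)*(t - 5)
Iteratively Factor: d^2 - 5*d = (d - 5)*(d)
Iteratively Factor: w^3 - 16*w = (w)*(w^2 - 16) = w*(w + 4)*(w - 4)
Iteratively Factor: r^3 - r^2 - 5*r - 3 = (r - 3)*(r^2 + 2*r + 1) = (r - 3)*(r + 1)*(r + 1)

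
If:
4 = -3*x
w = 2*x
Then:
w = -8/3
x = -4/3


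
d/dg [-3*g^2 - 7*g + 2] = -6*g - 7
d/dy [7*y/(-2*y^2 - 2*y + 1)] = 7*(2*y^2 + 1)/(4*y^4 + 8*y^3 - 4*y + 1)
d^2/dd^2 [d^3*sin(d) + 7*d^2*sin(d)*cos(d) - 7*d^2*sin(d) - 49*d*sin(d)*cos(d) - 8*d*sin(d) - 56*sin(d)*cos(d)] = -d^3*sin(d) + 7*d^2*sin(d) - 14*d^2*sin(2*d) + 6*d^2*cos(d) + 14*d*sin(d) + 98*d*sin(2*d) - 28*d*cos(d) + 28*d*cos(2*d) - 14*sin(d) + 119*sin(2*d) - 16*cos(d) - 98*cos(2*d)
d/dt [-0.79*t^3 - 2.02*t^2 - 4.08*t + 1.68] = -2.37*t^2 - 4.04*t - 4.08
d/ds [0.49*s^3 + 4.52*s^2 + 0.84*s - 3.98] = 1.47*s^2 + 9.04*s + 0.84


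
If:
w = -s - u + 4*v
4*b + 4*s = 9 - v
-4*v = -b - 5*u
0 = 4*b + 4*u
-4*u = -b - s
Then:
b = -9/17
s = 45/17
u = 9/17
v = 9/17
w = -18/17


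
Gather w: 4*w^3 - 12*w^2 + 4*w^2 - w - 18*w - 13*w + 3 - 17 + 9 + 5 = 4*w^3 - 8*w^2 - 32*w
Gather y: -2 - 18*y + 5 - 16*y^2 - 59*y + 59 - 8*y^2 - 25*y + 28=-24*y^2 - 102*y + 90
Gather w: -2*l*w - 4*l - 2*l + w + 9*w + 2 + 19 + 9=-6*l + w*(10 - 2*l) + 30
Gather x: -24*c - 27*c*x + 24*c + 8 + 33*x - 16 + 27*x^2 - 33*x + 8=-27*c*x + 27*x^2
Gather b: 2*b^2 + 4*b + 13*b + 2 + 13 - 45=2*b^2 + 17*b - 30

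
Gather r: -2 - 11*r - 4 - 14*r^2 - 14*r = -14*r^2 - 25*r - 6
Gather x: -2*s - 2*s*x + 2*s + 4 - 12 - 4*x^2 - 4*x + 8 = -4*x^2 + x*(-2*s - 4)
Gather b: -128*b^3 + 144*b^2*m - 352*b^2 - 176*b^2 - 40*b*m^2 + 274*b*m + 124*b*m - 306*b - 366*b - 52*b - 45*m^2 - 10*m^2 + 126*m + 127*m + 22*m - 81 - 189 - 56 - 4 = -128*b^3 + b^2*(144*m - 528) + b*(-40*m^2 + 398*m - 724) - 55*m^2 + 275*m - 330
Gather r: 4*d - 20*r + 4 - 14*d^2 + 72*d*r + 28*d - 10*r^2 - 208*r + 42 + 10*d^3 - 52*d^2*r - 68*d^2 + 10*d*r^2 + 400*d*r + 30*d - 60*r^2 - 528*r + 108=10*d^3 - 82*d^2 + 62*d + r^2*(10*d - 70) + r*(-52*d^2 + 472*d - 756) + 154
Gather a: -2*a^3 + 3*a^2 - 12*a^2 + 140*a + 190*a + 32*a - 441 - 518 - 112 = -2*a^3 - 9*a^2 + 362*a - 1071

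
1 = 1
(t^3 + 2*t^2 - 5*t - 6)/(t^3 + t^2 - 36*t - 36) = (t^2 + t - 6)/(t^2 - 36)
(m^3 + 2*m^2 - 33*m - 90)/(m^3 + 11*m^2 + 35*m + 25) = (m^2 - 3*m - 18)/(m^2 + 6*m + 5)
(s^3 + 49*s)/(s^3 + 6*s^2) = (s^2 + 49)/(s*(s + 6))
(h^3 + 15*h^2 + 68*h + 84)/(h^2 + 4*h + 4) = (h^2 + 13*h + 42)/(h + 2)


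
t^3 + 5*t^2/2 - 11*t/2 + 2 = (t - 1)*(t - 1/2)*(t + 4)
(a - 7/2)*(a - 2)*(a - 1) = a^3 - 13*a^2/2 + 25*a/2 - 7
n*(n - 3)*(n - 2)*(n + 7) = n^4 + 2*n^3 - 29*n^2 + 42*n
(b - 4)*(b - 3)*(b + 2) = b^3 - 5*b^2 - 2*b + 24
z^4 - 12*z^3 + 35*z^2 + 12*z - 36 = (z - 6)^2*(z - 1)*(z + 1)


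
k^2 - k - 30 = (k - 6)*(k + 5)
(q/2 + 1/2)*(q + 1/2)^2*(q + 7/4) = q^4/2 + 15*q^3/8 + 19*q^2/8 + 39*q/32 + 7/32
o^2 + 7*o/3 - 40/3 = (o - 8/3)*(o + 5)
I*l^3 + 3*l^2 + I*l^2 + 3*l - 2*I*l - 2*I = (l - 2*I)*(l - I)*(I*l + I)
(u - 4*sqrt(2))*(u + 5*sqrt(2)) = u^2 + sqrt(2)*u - 40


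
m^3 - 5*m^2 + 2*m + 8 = (m - 4)*(m - 2)*(m + 1)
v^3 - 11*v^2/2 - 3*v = v*(v - 6)*(v + 1/2)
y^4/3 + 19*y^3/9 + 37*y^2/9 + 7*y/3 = y*(y/3 + 1/3)*(y + 7/3)*(y + 3)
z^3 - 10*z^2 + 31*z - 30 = (z - 5)*(z - 3)*(z - 2)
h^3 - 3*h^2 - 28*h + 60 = (h - 6)*(h - 2)*(h + 5)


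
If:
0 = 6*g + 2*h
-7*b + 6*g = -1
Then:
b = 1/7 - 2*h/7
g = -h/3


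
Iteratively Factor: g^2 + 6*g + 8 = (g + 2)*(g + 4)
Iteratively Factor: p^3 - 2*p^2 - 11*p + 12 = (p - 4)*(p^2 + 2*p - 3) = (p - 4)*(p + 3)*(p - 1)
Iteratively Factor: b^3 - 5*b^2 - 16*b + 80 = (b + 4)*(b^2 - 9*b + 20) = (b - 4)*(b + 4)*(b - 5)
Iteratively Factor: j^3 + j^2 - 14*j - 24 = (j + 3)*(j^2 - 2*j - 8) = (j + 2)*(j + 3)*(j - 4)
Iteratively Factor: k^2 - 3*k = (k)*(k - 3)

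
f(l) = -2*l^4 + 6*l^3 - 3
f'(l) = -8*l^3 + 18*l^2 = l^2*(18 - 8*l)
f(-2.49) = -172.51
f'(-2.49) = 235.11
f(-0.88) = -8.29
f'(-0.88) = 19.39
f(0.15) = -2.98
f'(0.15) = 0.38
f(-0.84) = -7.55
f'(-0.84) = 17.44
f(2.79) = 6.12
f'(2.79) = -33.63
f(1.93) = 12.38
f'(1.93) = 9.54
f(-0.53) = -4.05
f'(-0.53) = 6.25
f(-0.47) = -3.72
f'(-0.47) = 4.81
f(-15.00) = -121503.00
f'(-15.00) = 31050.00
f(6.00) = -1299.00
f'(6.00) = -1080.00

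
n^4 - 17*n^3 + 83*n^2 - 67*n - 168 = (n - 8)*(n - 7)*(n - 3)*(n + 1)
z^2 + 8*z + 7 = (z + 1)*(z + 7)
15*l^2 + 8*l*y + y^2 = (3*l + y)*(5*l + y)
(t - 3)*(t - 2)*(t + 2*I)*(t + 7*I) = t^4 - 5*t^3 + 9*I*t^3 - 8*t^2 - 45*I*t^2 + 70*t + 54*I*t - 84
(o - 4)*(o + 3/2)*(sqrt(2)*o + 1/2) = sqrt(2)*o^3 - 5*sqrt(2)*o^2/2 + o^2/2 - 6*sqrt(2)*o - 5*o/4 - 3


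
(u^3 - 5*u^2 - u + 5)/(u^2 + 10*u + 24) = (u^3 - 5*u^2 - u + 5)/(u^2 + 10*u + 24)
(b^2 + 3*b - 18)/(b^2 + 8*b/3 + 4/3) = 3*(b^2 + 3*b - 18)/(3*b^2 + 8*b + 4)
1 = 1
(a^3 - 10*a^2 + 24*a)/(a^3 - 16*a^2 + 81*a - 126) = a*(a - 4)/(a^2 - 10*a + 21)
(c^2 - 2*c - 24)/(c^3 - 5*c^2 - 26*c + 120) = (c + 4)/(c^2 + c - 20)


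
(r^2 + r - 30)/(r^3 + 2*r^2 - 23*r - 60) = (r + 6)/(r^2 + 7*r + 12)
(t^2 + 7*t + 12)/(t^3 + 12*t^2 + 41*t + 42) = (t + 4)/(t^2 + 9*t + 14)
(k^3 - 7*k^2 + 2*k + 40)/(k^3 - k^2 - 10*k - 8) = (k - 5)/(k + 1)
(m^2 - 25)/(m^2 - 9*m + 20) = (m + 5)/(m - 4)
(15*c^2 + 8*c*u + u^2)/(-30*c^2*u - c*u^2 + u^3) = (3*c + u)/(u*(-6*c + u))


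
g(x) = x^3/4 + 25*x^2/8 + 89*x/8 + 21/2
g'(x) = 3*x^2/4 + 25*x/4 + 89/8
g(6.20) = 259.18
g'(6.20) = 78.70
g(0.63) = 18.81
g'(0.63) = 15.36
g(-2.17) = -1.48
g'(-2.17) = 1.09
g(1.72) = 40.15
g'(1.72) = 24.09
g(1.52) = 35.51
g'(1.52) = 22.36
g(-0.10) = 9.42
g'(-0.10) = 10.51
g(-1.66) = -0.50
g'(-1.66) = 2.82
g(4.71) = 158.35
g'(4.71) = 57.20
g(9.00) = 546.00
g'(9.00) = 128.12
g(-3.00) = -1.50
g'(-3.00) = -0.88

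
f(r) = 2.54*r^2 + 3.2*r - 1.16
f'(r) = 5.08*r + 3.2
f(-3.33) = 16.35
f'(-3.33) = -13.72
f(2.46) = 22.08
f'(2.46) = 15.70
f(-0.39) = -2.02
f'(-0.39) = 1.22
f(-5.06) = 47.68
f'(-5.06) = -22.50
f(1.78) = 12.58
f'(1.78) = 12.24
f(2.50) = 22.72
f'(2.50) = 15.90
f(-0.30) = -1.89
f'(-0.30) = 1.68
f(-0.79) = -2.10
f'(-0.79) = -0.81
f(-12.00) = 326.20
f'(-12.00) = -57.76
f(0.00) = -1.16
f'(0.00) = 3.20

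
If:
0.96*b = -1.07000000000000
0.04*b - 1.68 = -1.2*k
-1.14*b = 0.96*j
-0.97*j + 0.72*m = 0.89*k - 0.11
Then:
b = -1.11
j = 1.32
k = 1.44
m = 3.41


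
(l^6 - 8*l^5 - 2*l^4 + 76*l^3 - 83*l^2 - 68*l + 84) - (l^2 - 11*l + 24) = l^6 - 8*l^5 - 2*l^4 + 76*l^3 - 84*l^2 - 57*l + 60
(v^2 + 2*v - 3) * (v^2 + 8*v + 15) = v^4 + 10*v^3 + 28*v^2 + 6*v - 45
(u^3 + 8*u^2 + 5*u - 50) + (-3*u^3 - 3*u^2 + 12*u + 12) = -2*u^3 + 5*u^2 + 17*u - 38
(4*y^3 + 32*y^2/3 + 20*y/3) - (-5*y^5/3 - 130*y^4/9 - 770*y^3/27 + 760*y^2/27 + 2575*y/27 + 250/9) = 5*y^5/3 + 130*y^4/9 + 878*y^3/27 - 472*y^2/27 - 2395*y/27 - 250/9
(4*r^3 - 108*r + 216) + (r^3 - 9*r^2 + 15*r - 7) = 5*r^3 - 9*r^2 - 93*r + 209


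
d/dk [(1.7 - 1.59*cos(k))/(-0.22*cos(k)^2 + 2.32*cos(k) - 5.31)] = (0.3498*cos(k)^2 - 0.748*cos(k) - 4.4989)*sin(k)/(0.0484*cos(k)^4 - 1.0208*cos(k)^3 + 7.7188*cos(k)^2 - 24.6384*cos(k) + 28.1961)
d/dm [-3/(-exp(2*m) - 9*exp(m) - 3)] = (-6*exp(m) - 27)*exp(m)/(exp(2*m) + 9*exp(m) + 3)^2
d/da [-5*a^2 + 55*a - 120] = 55 - 10*a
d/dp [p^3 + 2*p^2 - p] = 3*p^2 + 4*p - 1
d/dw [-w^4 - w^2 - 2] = -4*w^3 - 2*w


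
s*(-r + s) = -r*s + s^2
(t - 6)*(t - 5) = t^2 - 11*t + 30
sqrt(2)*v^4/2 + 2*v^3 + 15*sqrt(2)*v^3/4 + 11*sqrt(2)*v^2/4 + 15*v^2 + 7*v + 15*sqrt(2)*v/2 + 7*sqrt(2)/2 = (v/2 + sqrt(2)/2)*(v + 7)*(v + sqrt(2))*(sqrt(2)*v + sqrt(2)/2)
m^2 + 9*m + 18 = (m + 3)*(m + 6)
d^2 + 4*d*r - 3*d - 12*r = (d - 3)*(d + 4*r)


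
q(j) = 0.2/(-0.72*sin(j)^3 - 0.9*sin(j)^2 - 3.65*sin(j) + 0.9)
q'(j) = 0.2*(2.16*sin(j)^2*cos(j) + 1.8*sin(j)*cos(j) + 3.65*cos(j))/(-0.72*sin(j)^3 - 0.9*sin(j)^2 - 3.65*sin(j) + 0.9)^2 = (0.432*sin(j)^2 + 0.36*sin(j) + 0.73)*cos(j)/(0.72*sin(j)^3 + 0.9*sin(j)^2 + 3.65*sin(j) - 0.9)^2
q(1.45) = -0.05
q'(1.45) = 0.01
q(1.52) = -0.05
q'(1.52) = 0.00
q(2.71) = -0.24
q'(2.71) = -1.24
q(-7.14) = 0.06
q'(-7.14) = 0.04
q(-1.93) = 0.05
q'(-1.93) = -0.02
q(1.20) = -0.05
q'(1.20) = 0.03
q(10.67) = 0.05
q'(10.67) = -0.01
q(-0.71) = 0.06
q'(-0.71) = 0.05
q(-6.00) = -0.97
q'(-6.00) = 19.59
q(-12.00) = -0.14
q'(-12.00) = 0.43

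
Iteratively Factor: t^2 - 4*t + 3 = (t - 3)*(t - 1)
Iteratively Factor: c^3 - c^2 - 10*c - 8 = (c - 4)*(c^2 + 3*c + 2) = (c - 4)*(c + 2)*(c + 1)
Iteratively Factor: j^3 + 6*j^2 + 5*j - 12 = (j + 4)*(j^2 + 2*j - 3) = (j - 1)*(j + 4)*(j + 3)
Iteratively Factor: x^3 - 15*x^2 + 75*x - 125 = (x - 5)*(x^2 - 10*x + 25) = (x - 5)^2*(x - 5)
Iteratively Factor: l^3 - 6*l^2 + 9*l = (l - 3)*(l^2 - 3*l) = (l - 3)^2*(l)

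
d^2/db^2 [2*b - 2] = 0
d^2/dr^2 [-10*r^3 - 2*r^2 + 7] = -60*r - 4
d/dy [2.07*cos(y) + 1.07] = -2.07*sin(y)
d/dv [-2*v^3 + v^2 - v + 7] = -6*v^2 + 2*v - 1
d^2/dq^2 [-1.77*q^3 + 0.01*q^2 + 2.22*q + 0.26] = 0.02 - 10.62*q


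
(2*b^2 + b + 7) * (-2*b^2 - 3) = -4*b^4 - 2*b^3 - 20*b^2 - 3*b - 21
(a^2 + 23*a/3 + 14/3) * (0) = 0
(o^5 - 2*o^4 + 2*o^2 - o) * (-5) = -5*o^5 + 10*o^4 - 10*o^2 + 5*o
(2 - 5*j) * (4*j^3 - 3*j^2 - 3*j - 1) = -20*j^4 + 23*j^3 + 9*j^2 - j - 2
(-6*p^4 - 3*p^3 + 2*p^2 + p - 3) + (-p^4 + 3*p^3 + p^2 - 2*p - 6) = -7*p^4 + 3*p^2 - p - 9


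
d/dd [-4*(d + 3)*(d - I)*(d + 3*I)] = -12*d^2 - d*(24 + 16*I) - 12 - 24*I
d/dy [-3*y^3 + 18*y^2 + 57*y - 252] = -9*y^2 + 36*y + 57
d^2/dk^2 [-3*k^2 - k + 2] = -6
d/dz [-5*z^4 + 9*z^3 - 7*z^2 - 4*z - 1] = -20*z^3 + 27*z^2 - 14*z - 4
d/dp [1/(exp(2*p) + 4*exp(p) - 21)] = 2*(-exp(p) - 2)*exp(p)/(exp(2*p) + 4*exp(p) - 21)^2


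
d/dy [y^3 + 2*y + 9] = 3*y^2 + 2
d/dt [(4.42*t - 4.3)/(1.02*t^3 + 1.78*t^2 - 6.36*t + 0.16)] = (-9.0168*t^3 + 5.2904*t^2 + 15.308*t - 26.6408)/(1.0404*t^6 + 3.6312*t^5 - 9.806*t^4 - 22.3152*t^3 + 41.0192*t^2 - 2.0352*t + 0.0256)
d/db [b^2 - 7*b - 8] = 2*b - 7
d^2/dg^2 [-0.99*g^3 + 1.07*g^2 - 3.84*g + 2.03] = 2.14 - 5.94*g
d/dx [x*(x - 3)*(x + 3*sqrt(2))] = 3*x^2 - 6*x + 6*sqrt(2)*x - 9*sqrt(2)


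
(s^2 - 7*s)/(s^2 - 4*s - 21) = s/(s + 3)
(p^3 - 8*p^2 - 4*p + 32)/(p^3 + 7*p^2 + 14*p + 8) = (p^2 - 10*p + 16)/(p^2 + 5*p + 4)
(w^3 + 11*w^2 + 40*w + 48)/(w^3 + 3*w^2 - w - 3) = (w^2 + 8*w + 16)/(w^2 - 1)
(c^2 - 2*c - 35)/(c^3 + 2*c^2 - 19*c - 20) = (c - 7)/(c^2 - 3*c - 4)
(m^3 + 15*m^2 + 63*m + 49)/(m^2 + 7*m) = m + 8 + 7/m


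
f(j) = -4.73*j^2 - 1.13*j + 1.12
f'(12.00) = -114.65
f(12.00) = -693.56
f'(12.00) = -114.65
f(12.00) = -693.56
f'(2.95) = -29.04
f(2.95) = -43.38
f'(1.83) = -18.44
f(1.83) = -16.79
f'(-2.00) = 17.79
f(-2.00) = -15.54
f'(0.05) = -1.60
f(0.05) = 1.05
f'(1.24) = -12.86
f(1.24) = -7.55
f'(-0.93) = 7.67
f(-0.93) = -1.92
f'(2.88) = -28.37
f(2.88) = -41.37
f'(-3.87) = 35.48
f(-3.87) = -65.35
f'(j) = -9.46*j - 1.13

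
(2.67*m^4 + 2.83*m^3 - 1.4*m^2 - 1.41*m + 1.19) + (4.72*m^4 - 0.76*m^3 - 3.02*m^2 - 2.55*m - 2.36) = 7.39*m^4 + 2.07*m^3 - 4.42*m^2 - 3.96*m - 1.17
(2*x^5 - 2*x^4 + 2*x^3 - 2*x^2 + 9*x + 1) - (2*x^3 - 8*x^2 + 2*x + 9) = 2*x^5 - 2*x^4 + 6*x^2 + 7*x - 8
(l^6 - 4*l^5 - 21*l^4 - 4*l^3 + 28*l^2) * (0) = 0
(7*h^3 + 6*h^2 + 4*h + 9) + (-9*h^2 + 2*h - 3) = 7*h^3 - 3*h^2 + 6*h + 6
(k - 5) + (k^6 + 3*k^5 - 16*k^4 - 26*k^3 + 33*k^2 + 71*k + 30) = k^6 + 3*k^5 - 16*k^4 - 26*k^3 + 33*k^2 + 72*k + 25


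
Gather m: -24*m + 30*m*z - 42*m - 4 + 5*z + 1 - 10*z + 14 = m*(30*z - 66) - 5*z + 11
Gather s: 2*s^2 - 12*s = 2*s^2 - 12*s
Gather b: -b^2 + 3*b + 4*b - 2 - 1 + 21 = -b^2 + 7*b + 18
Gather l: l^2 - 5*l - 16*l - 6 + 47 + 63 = l^2 - 21*l + 104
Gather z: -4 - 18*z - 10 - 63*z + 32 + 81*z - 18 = 0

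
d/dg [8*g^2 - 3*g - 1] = 16*g - 3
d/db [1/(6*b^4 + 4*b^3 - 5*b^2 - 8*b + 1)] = 2*(-12*b^3 - 6*b^2 + 5*b + 4)/(6*b^4 + 4*b^3 - 5*b^2 - 8*b + 1)^2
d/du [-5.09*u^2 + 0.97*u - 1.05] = 0.97 - 10.18*u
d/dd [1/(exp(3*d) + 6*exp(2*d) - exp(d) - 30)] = (-3*exp(2*d) - 12*exp(d) + 1)*exp(d)/(exp(3*d) + 6*exp(2*d) - exp(d) - 30)^2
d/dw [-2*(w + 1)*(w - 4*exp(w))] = 8*w*exp(w) - 4*w + 16*exp(w) - 2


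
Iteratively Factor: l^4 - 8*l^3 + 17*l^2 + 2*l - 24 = (l + 1)*(l^3 - 9*l^2 + 26*l - 24) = (l - 2)*(l + 1)*(l^2 - 7*l + 12) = (l - 4)*(l - 2)*(l + 1)*(l - 3)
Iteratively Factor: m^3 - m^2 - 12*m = (m - 4)*(m^2 + 3*m) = m*(m - 4)*(m + 3)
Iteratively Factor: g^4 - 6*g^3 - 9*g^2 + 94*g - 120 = (g - 2)*(g^3 - 4*g^2 - 17*g + 60) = (g - 2)*(g + 4)*(g^2 - 8*g + 15) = (g - 5)*(g - 2)*(g + 4)*(g - 3)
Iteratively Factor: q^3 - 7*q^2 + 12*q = (q - 3)*(q^2 - 4*q) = (q - 4)*(q - 3)*(q)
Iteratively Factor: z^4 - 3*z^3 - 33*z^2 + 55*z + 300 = (z + 4)*(z^3 - 7*z^2 - 5*z + 75) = (z - 5)*(z + 4)*(z^2 - 2*z - 15) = (z - 5)*(z + 3)*(z + 4)*(z - 5)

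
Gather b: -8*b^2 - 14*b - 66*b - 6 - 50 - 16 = -8*b^2 - 80*b - 72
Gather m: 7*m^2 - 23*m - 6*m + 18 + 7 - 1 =7*m^2 - 29*m + 24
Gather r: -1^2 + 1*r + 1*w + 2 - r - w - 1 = 0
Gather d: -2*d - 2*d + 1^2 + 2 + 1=4 - 4*d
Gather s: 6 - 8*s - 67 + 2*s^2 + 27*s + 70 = 2*s^2 + 19*s + 9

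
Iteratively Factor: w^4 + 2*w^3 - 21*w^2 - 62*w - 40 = (w + 4)*(w^3 - 2*w^2 - 13*w - 10) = (w + 2)*(w + 4)*(w^2 - 4*w - 5) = (w + 1)*(w + 2)*(w + 4)*(w - 5)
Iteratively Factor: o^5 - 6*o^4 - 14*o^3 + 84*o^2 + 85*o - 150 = (o + 3)*(o^4 - 9*o^3 + 13*o^2 + 45*o - 50) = (o + 2)*(o + 3)*(o^3 - 11*o^2 + 35*o - 25) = (o - 5)*(o + 2)*(o + 3)*(o^2 - 6*o + 5) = (o - 5)^2*(o + 2)*(o + 3)*(o - 1)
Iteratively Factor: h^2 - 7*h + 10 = (h - 2)*(h - 5)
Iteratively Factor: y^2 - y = (y - 1)*(y)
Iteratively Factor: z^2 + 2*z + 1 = (z + 1)*(z + 1)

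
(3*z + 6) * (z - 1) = 3*z^2 + 3*z - 6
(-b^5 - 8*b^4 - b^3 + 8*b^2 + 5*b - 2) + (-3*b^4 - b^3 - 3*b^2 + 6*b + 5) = -b^5 - 11*b^4 - 2*b^3 + 5*b^2 + 11*b + 3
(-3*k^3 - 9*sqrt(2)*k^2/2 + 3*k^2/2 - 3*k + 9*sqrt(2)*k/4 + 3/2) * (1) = -3*k^3 - 9*sqrt(2)*k^2/2 + 3*k^2/2 - 3*k + 9*sqrt(2)*k/4 + 3/2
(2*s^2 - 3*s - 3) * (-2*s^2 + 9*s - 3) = -4*s^4 + 24*s^3 - 27*s^2 - 18*s + 9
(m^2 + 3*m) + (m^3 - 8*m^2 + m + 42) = m^3 - 7*m^2 + 4*m + 42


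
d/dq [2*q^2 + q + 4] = 4*q + 1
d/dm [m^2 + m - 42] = 2*m + 1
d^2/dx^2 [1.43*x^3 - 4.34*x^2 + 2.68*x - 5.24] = 8.58*x - 8.68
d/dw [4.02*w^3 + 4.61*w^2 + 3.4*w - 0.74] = 12.06*w^2 + 9.22*w + 3.4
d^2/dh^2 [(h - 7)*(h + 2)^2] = 6*h - 6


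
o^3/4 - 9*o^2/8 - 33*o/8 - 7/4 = (o/4 + 1/2)*(o - 7)*(o + 1/2)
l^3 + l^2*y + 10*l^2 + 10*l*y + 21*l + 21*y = (l + 3)*(l + 7)*(l + y)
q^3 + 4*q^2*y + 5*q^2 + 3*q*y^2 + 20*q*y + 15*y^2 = (q + 5)*(q + y)*(q + 3*y)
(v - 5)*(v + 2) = v^2 - 3*v - 10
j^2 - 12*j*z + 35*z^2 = (j - 7*z)*(j - 5*z)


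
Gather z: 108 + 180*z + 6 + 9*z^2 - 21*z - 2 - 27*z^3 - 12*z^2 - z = -27*z^3 - 3*z^2 + 158*z + 112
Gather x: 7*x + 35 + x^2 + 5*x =x^2 + 12*x + 35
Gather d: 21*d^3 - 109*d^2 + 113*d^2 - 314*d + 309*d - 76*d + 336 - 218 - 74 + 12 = 21*d^3 + 4*d^2 - 81*d + 56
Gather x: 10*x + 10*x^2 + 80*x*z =10*x^2 + x*(80*z + 10)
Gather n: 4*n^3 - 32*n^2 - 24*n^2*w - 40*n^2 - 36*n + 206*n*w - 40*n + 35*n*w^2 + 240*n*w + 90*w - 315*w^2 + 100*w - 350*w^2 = 4*n^3 + n^2*(-24*w - 72) + n*(35*w^2 + 446*w - 76) - 665*w^2 + 190*w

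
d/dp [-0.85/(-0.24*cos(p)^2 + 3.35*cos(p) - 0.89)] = (0.408*cos(p) - 2.8475)*sin(p)/(0.24*cos(p)^2 - 3.35*cos(p) + 0.89)^2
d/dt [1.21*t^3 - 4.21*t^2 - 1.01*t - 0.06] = 3.63*t^2 - 8.42*t - 1.01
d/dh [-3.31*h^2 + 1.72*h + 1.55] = 1.72 - 6.62*h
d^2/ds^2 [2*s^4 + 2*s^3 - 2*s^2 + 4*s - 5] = 24*s^2 + 12*s - 4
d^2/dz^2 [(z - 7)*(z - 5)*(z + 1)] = 6*z - 22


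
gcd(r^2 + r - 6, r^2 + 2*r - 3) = r + 3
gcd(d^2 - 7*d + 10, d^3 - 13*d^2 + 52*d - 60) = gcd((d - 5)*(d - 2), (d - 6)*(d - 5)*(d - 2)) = d^2 - 7*d + 10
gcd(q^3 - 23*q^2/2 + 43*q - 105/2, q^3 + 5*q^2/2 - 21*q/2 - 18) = q - 3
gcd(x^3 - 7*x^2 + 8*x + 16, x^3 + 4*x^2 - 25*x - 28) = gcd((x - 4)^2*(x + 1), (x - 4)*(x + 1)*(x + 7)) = x^2 - 3*x - 4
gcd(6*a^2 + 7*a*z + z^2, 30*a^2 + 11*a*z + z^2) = 6*a + z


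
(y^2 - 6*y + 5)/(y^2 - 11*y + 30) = (y - 1)/(y - 6)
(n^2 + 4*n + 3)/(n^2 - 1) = (n + 3)/(n - 1)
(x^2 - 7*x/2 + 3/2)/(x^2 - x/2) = (x - 3)/x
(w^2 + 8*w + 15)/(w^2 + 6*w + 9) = (w + 5)/(w + 3)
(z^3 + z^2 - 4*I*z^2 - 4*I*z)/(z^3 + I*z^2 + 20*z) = (z + 1)/(z + 5*I)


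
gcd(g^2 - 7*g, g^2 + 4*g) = g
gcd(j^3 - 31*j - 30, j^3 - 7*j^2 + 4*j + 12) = j^2 - 5*j - 6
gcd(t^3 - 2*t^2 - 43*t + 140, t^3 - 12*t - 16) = t - 4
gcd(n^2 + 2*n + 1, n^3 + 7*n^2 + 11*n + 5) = n^2 + 2*n + 1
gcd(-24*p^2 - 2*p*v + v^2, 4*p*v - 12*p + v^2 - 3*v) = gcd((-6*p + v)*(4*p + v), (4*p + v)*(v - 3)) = 4*p + v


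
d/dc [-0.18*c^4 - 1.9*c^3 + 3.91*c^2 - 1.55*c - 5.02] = -0.72*c^3 - 5.7*c^2 + 7.82*c - 1.55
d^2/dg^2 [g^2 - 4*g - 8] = 2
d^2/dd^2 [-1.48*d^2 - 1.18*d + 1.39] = -2.96000000000000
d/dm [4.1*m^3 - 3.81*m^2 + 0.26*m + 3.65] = 12.3*m^2 - 7.62*m + 0.26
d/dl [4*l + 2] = 4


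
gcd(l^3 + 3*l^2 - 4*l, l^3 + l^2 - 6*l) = l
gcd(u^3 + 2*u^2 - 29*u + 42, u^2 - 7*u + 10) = u - 2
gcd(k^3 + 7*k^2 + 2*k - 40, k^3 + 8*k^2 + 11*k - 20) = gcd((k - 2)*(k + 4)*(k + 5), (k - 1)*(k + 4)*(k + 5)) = k^2 + 9*k + 20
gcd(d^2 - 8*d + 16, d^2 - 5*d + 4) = d - 4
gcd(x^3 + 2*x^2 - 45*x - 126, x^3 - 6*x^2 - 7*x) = x - 7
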